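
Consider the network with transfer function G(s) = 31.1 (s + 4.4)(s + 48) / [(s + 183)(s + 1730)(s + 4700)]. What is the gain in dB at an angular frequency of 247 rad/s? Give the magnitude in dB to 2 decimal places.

|j247 + 4.4| = √(247² + 4.4²) = 247
|j247 + 48| = √(247² + 48²) = 251.6
|j247 + 183| = √(247² + 183²) = 307.4
|j247 + 1730| = √(247² + 1730²) = 1748
|j247 + 4700| = √(247² + 4700²) = 4706
|G(j247)| = 31.1 × 247 × 251.6 / (307.4 × 1748 × 4706) = 0.0007646
20 log₁₀(0.0007646) = -62.331 dB

-62.33 dB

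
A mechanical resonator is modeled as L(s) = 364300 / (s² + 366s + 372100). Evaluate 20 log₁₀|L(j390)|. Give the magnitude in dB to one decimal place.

2.9 dB

|(j390)² + 366(j390) + 372100| = |2.2e+05 + j1.4274e+05| = 2.622e+05
|L(j390)| = 364300 / 2.622e+05 = 1.3891
20 log₁₀(1.3891) = 2.85 dB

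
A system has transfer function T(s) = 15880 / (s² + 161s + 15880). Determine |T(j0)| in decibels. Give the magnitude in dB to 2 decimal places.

0.00 dB

T(0) = 15880 / 15880 = 1
20 log₁₀(1) = 0.000 dB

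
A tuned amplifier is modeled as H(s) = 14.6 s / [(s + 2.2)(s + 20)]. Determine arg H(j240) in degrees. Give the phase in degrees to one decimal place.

∠(j240) = 90.00°
∠(j240 + 2.2) = arctan(240/2.2) = 89.47°
∠(j240 + 20) = arctan(240/20) = 85.24°
∠H(j240) = 90.00° − (89.47° + 85.24°) = -84.71°

-84.7°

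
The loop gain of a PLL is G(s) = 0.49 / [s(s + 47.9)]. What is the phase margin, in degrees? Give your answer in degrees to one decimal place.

Gain crossover: |G(jω)| = 1 at ω ≈ 0.0102 rad/s.
∠G(j0.0102) = −90° − arctan(0.0102/47.9) ≈ -90.01°
PM = 180° + (-90.01°) = 89.99°

90.0 deg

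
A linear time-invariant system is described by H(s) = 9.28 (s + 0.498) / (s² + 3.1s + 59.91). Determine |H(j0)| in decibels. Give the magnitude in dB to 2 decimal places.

-22.25 dB

H(0) = 9.28 × 0.498 / 59.91 = 0.07714
20 log₁₀(0.07714) = -22.254 dB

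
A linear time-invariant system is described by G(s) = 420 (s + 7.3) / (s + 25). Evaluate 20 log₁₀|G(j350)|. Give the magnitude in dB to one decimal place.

52.4 dB

|j350 + 7.3| = √(350² + 7.3²) = 350.1
|j350 + 25| = √(350² + 25²) = 350.9
|G(j350)| = 420 × 350.1 / 350.9 = 419.02
20 log₁₀(419.02) = 52.44 dB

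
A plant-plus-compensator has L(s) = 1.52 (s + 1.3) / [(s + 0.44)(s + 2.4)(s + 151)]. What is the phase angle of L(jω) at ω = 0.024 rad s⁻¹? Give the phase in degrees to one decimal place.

∠(j0.024 + 1.3) = arctan(0.024/1.3) = 1.06°
∠(j0.024 + 0.44) = arctan(0.024/0.44) = 3.12°
∠(j0.024 + 2.4) = arctan(0.024/2.4) = 0.57°
∠(j0.024 + 151) = arctan(0.024/151) = 0.01°
∠L(j0.024) = 1.06° − (3.12° + 0.57° + 0.01°) = -2.65°

-2.6°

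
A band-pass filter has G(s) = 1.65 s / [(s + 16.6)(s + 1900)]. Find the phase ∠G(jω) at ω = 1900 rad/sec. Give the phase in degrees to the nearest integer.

-44°

∠(j1900) = 90.00°
∠(j1900 + 16.6) = arctan(1900/16.6) = 89.50°
∠(j1900 + 1900) = arctan(1900/1900) = 45.00°
∠G(j1900) = 90.00° − (89.50° + 45.00°) = -44.50°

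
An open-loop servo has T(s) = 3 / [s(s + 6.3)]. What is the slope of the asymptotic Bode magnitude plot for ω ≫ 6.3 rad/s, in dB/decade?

-40 dB/decade

With 0 zeros and 2 poles, the high-frequency asymptotic slope is 20 × (0 − 2) = -40 dB/decade.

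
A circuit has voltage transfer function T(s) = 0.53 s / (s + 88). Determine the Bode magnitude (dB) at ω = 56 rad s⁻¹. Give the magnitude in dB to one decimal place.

-10.9 dB

|j56| = 56
|j56 + 88| = √(56² + 88²) = 104.3
|T(j56)| = 0.53 × 56 / 104.3 = 0.28454
20 log₁₀(0.28454) = -10.92 dB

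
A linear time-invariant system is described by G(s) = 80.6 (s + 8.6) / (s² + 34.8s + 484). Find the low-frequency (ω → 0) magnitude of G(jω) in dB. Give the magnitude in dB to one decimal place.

G(0) = 80.6 × 8.6 / 484 = 1.4321
20 log₁₀(1.4321) = 3.12 dB

3.1 dB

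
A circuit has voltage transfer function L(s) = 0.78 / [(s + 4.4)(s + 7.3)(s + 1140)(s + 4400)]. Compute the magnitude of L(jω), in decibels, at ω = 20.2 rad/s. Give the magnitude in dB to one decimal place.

-189.1 dB

|j20.2 + 4.4| = √(20.2² + 4.4²) = 20.67
|j20.2 + 7.3| = √(20.2² + 7.3²) = 21.48
|j20.2 + 1140| = √(20.2² + 1140²) = 1140
|j20.2 + 4400| = √(20.2² + 4400²) = 4400
|L(j20.2)| = 0.78 / (20.67 × 21.48 × 1140 × 4400) = 3.5014e-10
20 log₁₀(3.5014e-10) = -189.12 dB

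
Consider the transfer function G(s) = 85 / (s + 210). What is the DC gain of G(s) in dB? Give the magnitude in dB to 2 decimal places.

G(0) = 85 / 210 = 0.40476
20 log₁₀(0.40476) = -7.856 dB

-7.86 dB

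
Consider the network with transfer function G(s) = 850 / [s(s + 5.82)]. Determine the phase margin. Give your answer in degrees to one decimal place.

Gain crossover: |G(jω)| = 1 at ω ≈ 28.9 rad s⁻¹.
∠G(j28.9) = −90° − arctan(28.9/5.82) ≈ -168.60°
PM = 180° + (-168.60°) = 11.40°

11.4°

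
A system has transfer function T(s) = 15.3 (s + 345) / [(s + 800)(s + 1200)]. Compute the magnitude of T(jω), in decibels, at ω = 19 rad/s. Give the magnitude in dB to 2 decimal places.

-45.19 dB

|j19 + 345| = √(19² + 345²) = 345.5
|j19 + 800| = √(19² + 800²) = 800.2
|j19 + 1200| = √(19² + 1200²) = 1200
|T(j19)| = 15.3 × 345.5 / (800.2 × 1200) = 0.0055045
20 log₁₀(0.0055045) = -45.186 dB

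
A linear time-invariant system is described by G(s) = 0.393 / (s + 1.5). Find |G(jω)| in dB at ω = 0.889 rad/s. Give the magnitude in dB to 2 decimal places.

-12.94 dB

|j0.889 + 1.5| = √(0.889² + 1.5²) = 1.744
|G(j0.889)| = 0.393 / 1.744 = 0.22539
20 log₁₀(0.22539) = -12.941 dB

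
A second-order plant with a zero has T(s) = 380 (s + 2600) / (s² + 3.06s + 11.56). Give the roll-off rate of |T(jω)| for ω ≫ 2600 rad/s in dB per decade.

With 1 zero and 2 poles, the high-frequency asymptotic slope is 20 × (1 − 2) = -20 dB/decade.

-20 dB/decade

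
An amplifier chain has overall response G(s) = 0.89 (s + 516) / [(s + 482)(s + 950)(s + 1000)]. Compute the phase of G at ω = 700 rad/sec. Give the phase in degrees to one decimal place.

-73.2°

∠(j700 + 516) = arctan(700/516) = 53.60°
∠(j700 + 482) = arctan(700/482) = 55.45°
∠(j700 + 950) = arctan(700/950) = 36.38°
∠(j700 + 1000) = arctan(700/1000) = 34.99°
∠G(j700) = 53.60° − (55.45° + 36.38° + 34.99°) = -73.22°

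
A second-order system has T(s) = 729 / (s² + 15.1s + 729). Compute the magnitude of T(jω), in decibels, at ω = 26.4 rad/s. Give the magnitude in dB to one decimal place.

5.2 dB

|(j26.4)² + 15.1(j26.4) + 729| = |32.04 + j398.64| = 399.9
|T(j26.4)| = 729 / 399.9 = 1.8228
20 log₁₀(1.8228) = 5.21 dB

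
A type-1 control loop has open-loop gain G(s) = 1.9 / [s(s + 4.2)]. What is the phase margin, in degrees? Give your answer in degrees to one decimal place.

Gain crossover: |G(jω)| = 1 at ω ≈ 0.45 rad/sec.
∠G(j0.45) = −90° − arctan(0.45/4.2) ≈ -96.11°
PM = 180° + (-96.11°) = 83.89°

83.9°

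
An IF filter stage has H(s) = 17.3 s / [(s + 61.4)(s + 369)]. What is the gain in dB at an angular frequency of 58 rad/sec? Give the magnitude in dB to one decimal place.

|j58| = 58
|j58 + 61.4| = √(58² + 61.4²) = 84.46
|j58 + 369| = √(58² + 369²) = 373.5
|H(j58)| = 17.3 × 58 / (84.46 × 373.5) = 0.031804
20 log₁₀(0.031804) = -29.95 dB

-30.0 dB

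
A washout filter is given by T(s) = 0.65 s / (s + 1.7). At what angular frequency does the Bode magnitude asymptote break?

1.7 rad/sec

The single real pole at s = −1.7 gives a corner at ω = 1.7 rad/sec.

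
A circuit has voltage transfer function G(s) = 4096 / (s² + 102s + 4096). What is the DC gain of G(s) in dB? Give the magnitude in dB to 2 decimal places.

0.00 dB

G(0) = 4096 / 4096 = 1
20 log₁₀(1) = 0.000 dB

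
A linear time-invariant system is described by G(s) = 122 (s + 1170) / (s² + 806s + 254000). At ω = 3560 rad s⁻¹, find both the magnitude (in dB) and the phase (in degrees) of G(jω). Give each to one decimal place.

|j3560 + 1170| = √(3560² + 1170²) = 3747
|(j3560)² + 806(j3560) + 254000| = |-1.242e+07 + j2.8694e+06| = 1.275e+07
|G(j3560)| = 122 × 3747 / 1.275e+07 = 0.035866
20 log₁₀(0.035866) = -28.91 dB
∠(j3560 + 1170) = arctan(3560/1170) = 71.81°
∠[(j3560)² + 806(j3560) + 254000] = ∠[-1.242e+07 + j2.8694e+06] = 166.99°
∠G(j3560) = 71.81° − 166.99° = -95.18°

|G| = -28.9 dB, ∠G = -95.2°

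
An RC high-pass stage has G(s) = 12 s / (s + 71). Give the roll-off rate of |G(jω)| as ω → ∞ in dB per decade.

0 dB/decade

With 1 zero and 1 pole, the high-frequency asymptotic slope is 20 × (1 − 1) = 0 dB/decade.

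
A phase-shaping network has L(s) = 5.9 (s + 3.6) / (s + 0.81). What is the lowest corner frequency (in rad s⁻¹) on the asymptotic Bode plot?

0.81 rad s⁻¹

Break frequencies occur at each pole and zero magnitude: 0.81 rad s⁻¹, 3.6 rad s⁻¹.
The lowest is 0.81 rad s⁻¹.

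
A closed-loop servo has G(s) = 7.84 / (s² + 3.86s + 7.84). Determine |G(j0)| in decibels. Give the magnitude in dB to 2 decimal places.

G(0) = 7.84 / 7.84 = 1
20 log₁₀(1) = 0.000 dB

0.00 dB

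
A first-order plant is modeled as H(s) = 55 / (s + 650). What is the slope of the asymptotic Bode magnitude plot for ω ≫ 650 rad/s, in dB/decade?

With 0 zeros and 1 pole, the high-frequency asymptotic slope is 20 × (0 − 1) = -20 dB/decade.

-20 dB/decade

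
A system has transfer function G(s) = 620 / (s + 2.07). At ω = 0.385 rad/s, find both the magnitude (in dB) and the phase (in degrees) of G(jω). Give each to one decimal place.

|j0.385 + 2.07| = √(0.385² + 2.07²) = 2.105
|G(j0.385)| = 620 / 2.105 = 294.47
20 log₁₀(294.47) = 49.38 dB
∠(j0.385 + 2.07) = arctan(0.385/2.07) = 10.54°
∠G(j0.385) = −10.54° = -10.54°

|G| = 49.4 dB, ∠G = -10.5 deg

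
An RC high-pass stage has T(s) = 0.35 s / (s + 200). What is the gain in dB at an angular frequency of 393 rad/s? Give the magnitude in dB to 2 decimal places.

-10.12 dB

|j393| = 393
|j393 + 200| = √(393² + 200²) = 441
|T(j393)| = 0.35 × 393 / 441 = 0.31193
20 log₁₀(0.31193) = -10.119 dB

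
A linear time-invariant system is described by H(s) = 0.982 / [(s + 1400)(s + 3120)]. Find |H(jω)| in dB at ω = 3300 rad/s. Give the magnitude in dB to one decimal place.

-144.4 dB

|j3300 + 1400| = √(3300² + 1400²) = 3585
|j3300 + 3120| = √(3300² + 3120²) = 4541
|H(j3300)| = 0.982 / (3585 × 4541) = 6.0321e-08
20 log₁₀(6.0321e-08) = -144.39 dB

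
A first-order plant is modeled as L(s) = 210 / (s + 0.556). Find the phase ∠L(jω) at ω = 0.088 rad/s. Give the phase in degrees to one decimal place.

∠(j0.088 + 0.556) = arctan(0.088/0.556) = 8.99°
∠L(j0.088) = −8.99° = -8.99°

-9.0°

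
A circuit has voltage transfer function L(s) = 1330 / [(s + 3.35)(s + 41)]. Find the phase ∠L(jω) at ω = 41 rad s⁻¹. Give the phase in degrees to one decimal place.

-130.3 deg

∠(j41 + 3.35) = arctan(41/3.35) = 85.33°
∠(j41 + 41) = arctan(41/41) = 45.00°
∠L(j41) = − (85.33° + 45.00°) = -130.33°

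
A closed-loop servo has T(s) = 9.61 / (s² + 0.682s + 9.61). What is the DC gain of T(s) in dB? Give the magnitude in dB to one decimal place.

0.0 dB

T(0) = 9.61 / 9.61 = 1
20 log₁₀(1) = 0.00 dB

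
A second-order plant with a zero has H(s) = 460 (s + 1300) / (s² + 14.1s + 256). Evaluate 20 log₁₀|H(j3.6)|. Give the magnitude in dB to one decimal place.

|j3.6 + 1300| = √(3.6² + 1300²) = 1300
|(j3.6)² + 14.1(j3.6) + 256| = |243.04 + j50.76| = 248.3
|H(j3.6)| = 460 × 1300 / 248.3 = 2408.5
20 log₁₀(2408.5) = 67.64 dB

67.6 dB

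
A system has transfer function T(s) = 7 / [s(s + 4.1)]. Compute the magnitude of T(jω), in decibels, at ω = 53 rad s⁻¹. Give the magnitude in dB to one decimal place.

-52.1 dB

|j53 + 4.1| = √(53² + 4.1²) = 53.16
|j53| = 53
|T(j53)| = 7 / (53.16 × 53) = 0.0024846
20 log₁₀(0.0024846) = -52.09 dB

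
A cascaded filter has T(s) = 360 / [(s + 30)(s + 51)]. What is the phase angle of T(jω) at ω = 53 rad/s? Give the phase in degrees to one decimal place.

-106.6 deg

∠(j53 + 30) = arctan(53/30) = 60.49°
∠(j53 + 51) = arctan(53/51) = 46.10°
∠T(j53) = − (60.49° + 46.10°) = -106.59°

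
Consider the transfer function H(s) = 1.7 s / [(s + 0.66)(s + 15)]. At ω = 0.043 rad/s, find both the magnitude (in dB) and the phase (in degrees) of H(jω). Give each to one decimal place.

|H| = -42.7 dB, ∠H = 86.1°

|j0.043| = 0.043
|j0.043 + 0.66| = √(0.043² + 0.66²) = 0.6614
|j0.043 + 15| = √(0.043² + 15²) = 15
|H(j0.043)| = 1.7 × 0.043 / (0.6614 × 15) = 0.0073682
20 log₁₀(0.0073682) = -42.65 dB
∠(j0.043) = 90.00°
∠(j0.043 + 0.66) = arctan(0.043/0.66) = 3.73°
∠(j0.043 + 15) = arctan(0.043/15) = 0.16°
∠H(j0.043) = 90.00° − (3.73° + 0.16°) = 86.11°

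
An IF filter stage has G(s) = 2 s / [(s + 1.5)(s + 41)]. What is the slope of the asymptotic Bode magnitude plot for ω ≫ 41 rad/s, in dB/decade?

-20 dB/decade

With 1 zero and 2 poles, the high-frequency asymptotic slope is 20 × (1 − 2) = -20 dB/decade.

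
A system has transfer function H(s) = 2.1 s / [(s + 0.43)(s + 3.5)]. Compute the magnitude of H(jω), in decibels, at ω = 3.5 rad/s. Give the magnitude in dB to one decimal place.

|j3.5| = 3.5
|j3.5 + 0.43| = √(3.5² + 0.43²) = 3.526
|j3.5 + 3.5| = √(3.5² + 3.5²) = 4.95
|H(j3.5)| = 2.1 × 3.5 / (3.526 × 4.95) = 0.4211
20 log₁₀(0.4211) = -7.51 dB

-7.5 dB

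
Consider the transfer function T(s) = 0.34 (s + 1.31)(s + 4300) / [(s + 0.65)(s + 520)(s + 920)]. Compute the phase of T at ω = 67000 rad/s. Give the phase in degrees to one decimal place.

-92.4°

∠(j67000 + 1.31) = arctan(67000/1.31) = 90.00°
∠(j67000 + 4300) = arctan(67000/4300) = 86.33°
∠(j67000 + 0.65) = arctan(67000/0.65) = 90.00°
∠(j67000 + 520) = arctan(67000/520) = 89.56°
∠(j67000 + 920) = arctan(67000/920) = 89.21°
∠T(j67000) = 90.00° + 86.33° − (90.00° + 89.56° + 89.21°) = -92.44°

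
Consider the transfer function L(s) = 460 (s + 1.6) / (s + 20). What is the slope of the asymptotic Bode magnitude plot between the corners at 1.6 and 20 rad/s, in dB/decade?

In this band the factors already past their corner are: zero at 1.6; net slope = 20 dB/decade.

20 dB/decade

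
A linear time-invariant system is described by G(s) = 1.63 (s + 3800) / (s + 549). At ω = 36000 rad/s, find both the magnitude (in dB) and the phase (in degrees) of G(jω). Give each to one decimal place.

|G| = 4.3 dB, ∠G = -5.2 deg

|j36000 + 3800| = √(36000² + 3800²) = 3.62e+04
|j36000 + 549| = √(36000² + 549²) = 3.6e+04
|G(j36000)| = 1.63 × 3.62e+04 / 3.6e+04 = 1.6389
20 log₁₀(1.6389) = 4.29 dB
∠(j36000 + 3800) = arctan(36000/3800) = 83.97°
∠(j36000 + 549) = arctan(36000/549) = 89.13°
∠G(j36000) = 83.97° − 89.13° = -5.15°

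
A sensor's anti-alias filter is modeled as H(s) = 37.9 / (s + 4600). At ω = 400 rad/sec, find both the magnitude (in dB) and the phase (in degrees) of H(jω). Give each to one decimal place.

|j400 + 4600| = √(400² + 4600²) = 4617
|H(j400)| = 37.9 / 4617 = 0.0082082
20 log₁₀(0.0082082) = -41.72 dB
∠(j400 + 4600) = arctan(400/4600) = 4.97°
∠H(j400) = −4.97° = -4.97°

|H| = -41.7 dB, ∠H = -5.0°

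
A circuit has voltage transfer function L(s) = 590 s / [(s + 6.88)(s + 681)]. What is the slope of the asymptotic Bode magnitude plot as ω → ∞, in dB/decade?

-20 dB/decade

With 1 zero and 2 poles, the high-frequency asymptotic slope is 20 × (1 − 2) = -20 dB/decade.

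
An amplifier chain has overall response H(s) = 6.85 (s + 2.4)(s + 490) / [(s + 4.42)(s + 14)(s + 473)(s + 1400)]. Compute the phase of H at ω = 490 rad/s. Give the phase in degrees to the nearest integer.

-108°

∠(j490 + 2.4) = arctan(490/2.4) = 89.72°
∠(j490 + 490) = arctan(490/490) = 45.00°
∠(j490 + 4.42) = arctan(490/4.42) = 89.48°
∠(j490 + 14) = arctan(490/14) = 88.36°
∠(j490 + 473) = arctan(490/473) = 46.01°
∠(j490 + 1400) = arctan(490/1400) = 19.29°
∠H(j490) = 89.72° + 45.00° − (89.48° + 88.36° + 46.01° + 19.29°) = -108.43°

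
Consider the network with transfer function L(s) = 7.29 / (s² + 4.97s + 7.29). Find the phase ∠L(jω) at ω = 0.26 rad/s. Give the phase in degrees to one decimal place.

∠[(j0.26)² + 4.97(j0.26) + 7.29] = ∠[7.2224 + j1.2922] = 10.14°
∠L(j0.26) = −10.14° = -10.14°

-10.1 deg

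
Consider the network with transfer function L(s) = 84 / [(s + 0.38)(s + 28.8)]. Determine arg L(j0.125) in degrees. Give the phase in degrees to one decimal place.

∠(j0.125 + 0.38) = arctan(0.125/0.38) = 18.21°
∠(j0.125 + 28.8) = arctan(0.125/28.8) = 0.25°
∠L(j0.125) = − (18.21° + 0.25°) = -18.46°

-18.5 deg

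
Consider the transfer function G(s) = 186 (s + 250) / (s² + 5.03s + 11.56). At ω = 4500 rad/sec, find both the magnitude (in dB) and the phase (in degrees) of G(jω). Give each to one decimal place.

|G| = -27.7 dB, ∠G = -93.1 deg

|j4500 + 250| = √(4500² + 250²) = 4507
|(j4500)² + 5.03(j4500) + 11.56| = |-2.025e+07 + j22635| = 2.025e+07
|G(j4500)| = 186 × 4507 / 2.025e+07 = 0.041397
20 log₁₀(0.041397) = -27.66 dB
∠(j4500 + 250) = arctan(4500/250) = 86.82°
∠[(j4500)² + 5.03(j4500) + 11.56] = ∠[-2.025e+07 + j22635] = 179.94°
∠G(j4500) = 86.82° − 179.94° = -93.12°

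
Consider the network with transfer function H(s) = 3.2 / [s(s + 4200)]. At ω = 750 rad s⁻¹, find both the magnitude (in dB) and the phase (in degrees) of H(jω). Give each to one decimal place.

|H| = -120.0 dB, ∠H = -100.1°

|j750 + 4200| = √(750² + 4200²) = 4266
|j750| = 750
|H(j750)| = 3.2 / (4266 × 750) = 1.0001e-06
20 log₁₀(1.0001e-06) = -120.00 dB
∠(j750 + 4200) = arctan(750/4200) = 10.12°
∠(j750) = 90.00°
∠H(j750) = − (10.12° + 90.00°) = -100.12°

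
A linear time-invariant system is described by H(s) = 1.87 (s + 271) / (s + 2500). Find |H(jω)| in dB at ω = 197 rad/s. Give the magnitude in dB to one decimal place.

-12.0 dB

|j197 + 271| = √(197² + 271²) = 335
|j197 + 2500| = √(197² + 2500²) = 2508
|H(j197)| = 1.87 × 335 / 2508 = 0.24983
20 log₁₀(0.24983) = -12.05 dB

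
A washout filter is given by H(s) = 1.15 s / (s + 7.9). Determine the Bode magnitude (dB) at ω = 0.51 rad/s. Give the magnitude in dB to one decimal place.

-22.6 dB

|j0.51| = 0.51
|j0.51 + 7.9| = √(0.51² + 7.9²) = 7.916
|H(j0.51)| = 1.15 × 0.51 / 7.916 = 0.074086
20 log₁₀(0.074086) = -22.61 dB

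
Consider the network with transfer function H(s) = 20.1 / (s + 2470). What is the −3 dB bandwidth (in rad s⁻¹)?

For a single-pole low-pass, the −3 dB point is at the pole: ω = 2470 rad s⁻¹.

2470 rad s⁻¹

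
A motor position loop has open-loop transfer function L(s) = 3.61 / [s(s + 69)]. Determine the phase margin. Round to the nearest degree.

90°

Gain crossover: |L(jω)| = 1 at ω ≈ 0.0523 rad/s.
∠L(j0.0523) = −90° − arctan(0.0523/69) ≈ -90.04°
PM = 180° + (-90.04°) = 89.96°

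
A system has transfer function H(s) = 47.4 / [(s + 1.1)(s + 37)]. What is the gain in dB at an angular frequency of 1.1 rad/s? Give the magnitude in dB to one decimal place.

|j1.1 + 1.1| = √(1.1² + 1.1²) = 1.556
|j1.1 + 37| = √(1.1² + 37²) = 37.02
|H(j1.1)| = 47.4 / (1.556 × 37.02) = 0.82315
20 log₁₀(0.82315) = -1.69 dB

-1.7 dB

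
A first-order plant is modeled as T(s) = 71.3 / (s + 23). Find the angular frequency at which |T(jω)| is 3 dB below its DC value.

23 rad/s

For a single-pole low-pass, the −3 dB point is at the pole: ω = 23 rad/s.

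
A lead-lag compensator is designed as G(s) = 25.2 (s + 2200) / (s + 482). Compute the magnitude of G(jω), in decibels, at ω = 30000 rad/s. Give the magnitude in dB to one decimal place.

28.1 dB

|j30000 + 2200| = √(30000² + 2200²) = 3.008e+04
|j30000 + 482| = √(30000² + 482²) = 3e+04
|G(j30000)| = 25.2 × 3.008e+04 / 3e+04 = 25.264
20 log₁₀(25.264) = 28.05 dB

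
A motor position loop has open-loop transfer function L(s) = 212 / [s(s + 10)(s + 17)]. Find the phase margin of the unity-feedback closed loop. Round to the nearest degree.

Gain crossover: |L(jω)| = 1 at ω ≈ 1.23 rad/s.
∠L(j1.23) = −90° − arctan(1.23/10) − arctan(1.23/17) ≈ -101.19°
PM = 180° + (-101.19°) = 78.81°

79 deg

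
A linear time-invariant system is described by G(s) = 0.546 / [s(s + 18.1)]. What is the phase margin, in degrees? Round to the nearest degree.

Gain crossover: |G(jω)| = 1 at ω ≈ 0.0302 rad/s.
∠G(j0.0302) = −90° − arctan(0.0302/18.1) ≈ -90.10°
PM = 180° + (-90.10°) = 89.90°

90°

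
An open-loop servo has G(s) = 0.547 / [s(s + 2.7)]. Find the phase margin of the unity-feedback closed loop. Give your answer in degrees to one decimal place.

Gain crossover: |G(jω)| = 1 at ω ≈ 0.202 rad/s.
∠G(j0.202) = −90° − arctan(0.202/2.7) ≈ -94.28°
PM = 180° + (-94.28°) = 85.72°

85.7 deg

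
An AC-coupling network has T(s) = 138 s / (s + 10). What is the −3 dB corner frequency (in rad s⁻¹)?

For a single-pole high-pass, the −3 dB point is at the pole: ω = 10 rad s⁻¹.

10 rad s⁻¹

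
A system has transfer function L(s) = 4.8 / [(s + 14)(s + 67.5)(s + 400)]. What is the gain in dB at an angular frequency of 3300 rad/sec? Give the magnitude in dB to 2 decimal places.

-197.55 dB

|j3300 + 14| = √(3300² + 14²) = 3300
|j3300 + 67.5| = √(3300² + 67.5²) = 3301
|j3300 + 400| = √(3300² + 400²) = 3324
|L(j3300)| = 4.8 / (3300 × 3301 × 3324) = 1.3257e-10
20 log₁₀(1.3257e-10) = -197.551 dB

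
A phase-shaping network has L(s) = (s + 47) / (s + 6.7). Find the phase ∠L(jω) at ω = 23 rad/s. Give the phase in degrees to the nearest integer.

∠(j23 + 47) = arctan(23/47) = 26.08°
∠(j23 + 6.7) = arctan(23/6.7) = 73.76°
∠L(j23) = 26.08° − 73.76° = -47.68°

-48°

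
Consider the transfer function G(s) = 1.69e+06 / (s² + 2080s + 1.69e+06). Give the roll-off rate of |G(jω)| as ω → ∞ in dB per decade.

-40 dB/decade

With 0 zeros and 2 poles, the high-frequency asymptotic slope is 20 × (0 − 2) = -40 dB/decade.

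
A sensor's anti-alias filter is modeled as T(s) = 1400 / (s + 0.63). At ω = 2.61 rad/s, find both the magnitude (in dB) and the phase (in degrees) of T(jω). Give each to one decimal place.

|j2.61 + 0.63| = √(2.61² + 0.63²) = 2.685
|T(j2.61)| = 1400 / 2.685 = 521.42
20 log₁₀(521.42) = 54.34 dB
∠(j2.61 + 0.63) = arctan(2.61/0.63) = 76.43°
∠T(j2.61) = −76.43° = -76.43°

|T| = 54.3 dB, ∠T = -76.4°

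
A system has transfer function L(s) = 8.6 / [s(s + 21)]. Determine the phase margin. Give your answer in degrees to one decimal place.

88.9°

Gain crossover: |L(jω)| = 1 at ω ≈ 0.409 rad/sec.
∠L(j0.409) = −90° − arctan(0.409/21) ≈ -91.12°
PM = 180° + (-91.12°) = 88.88°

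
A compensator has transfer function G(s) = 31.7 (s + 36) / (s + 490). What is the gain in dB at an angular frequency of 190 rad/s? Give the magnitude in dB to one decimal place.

|j190 + 36| = √(190² + 36²) = 193.4
|j190 + 490| = √(190² + 490²) = 525.5
|G(j190)| = 31.7 × 193.4 / 525.5 = 11.664
20 log₁₀(11.664) = 21.34 dB

21.3 dB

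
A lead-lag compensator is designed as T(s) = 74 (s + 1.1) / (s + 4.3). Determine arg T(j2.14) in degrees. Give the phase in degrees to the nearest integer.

∠(j2.14 + 1.1) = arctan(2.14/1.1) = 62.80°
∠(j2.14 + 4.3) = arctan(2.14/4.3) = 26.46°
∠T(j2.14) = 62.80° − 26.46° = 36.34°

36°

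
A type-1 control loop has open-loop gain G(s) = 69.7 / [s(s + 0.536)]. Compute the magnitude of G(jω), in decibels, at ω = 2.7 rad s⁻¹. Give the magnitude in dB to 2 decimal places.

|j2.7 + 0.536| = √(2.7² + 0.536²) = 2.753
|j2.7| = 2.7
|G(j2.7)| = 69.7 / (2.753 × 2.7) = 9.378
20 log₁₀(9.378) = 19.442 dB

19.44 dB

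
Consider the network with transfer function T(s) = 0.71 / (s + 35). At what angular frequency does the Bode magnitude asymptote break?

The single real pole at s = −35 gives a corner at ω = 35 rad/s.

35 rad/s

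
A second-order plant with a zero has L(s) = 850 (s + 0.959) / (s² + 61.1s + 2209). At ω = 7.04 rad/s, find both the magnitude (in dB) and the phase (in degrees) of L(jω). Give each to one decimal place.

|L| = 8.8 dB, ∠L = 71.0°

|j7.04 + 0.959| = √(7.04² + 0.959²) = 7.105
|(j7.04)² + 61.1(j7.04) + 2209| = |2159.4 + j430.14| = 2202
|L(j7.04)| = 850 × 7.105 / 2202 = 2.7428
20 log₁₀(2.7428) = 8.76 dB
∠(j7.04 + 0.959) = arctan(7.04/0.959) = 82.24°
∠[(j7.04)² + 61.1(j7.04) + 2209] = ∠[2159.4 + j430.14] = 11.27°
∠L(j7.04) = 82.24° − 11.27° = 70.98°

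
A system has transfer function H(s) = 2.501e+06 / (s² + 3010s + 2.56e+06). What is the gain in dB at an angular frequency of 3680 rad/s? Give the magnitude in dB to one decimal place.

-15.9 dB

|(j3680)² + 3010(j3680) + 2.56e+06| = |-1.0982e+07 + j1.1077e+07| = 1.56e+07
|H(j3680)| = 2.501e+06 / 1.56e+07 = 0.16034
20 log₁₀(0.16034) = -15.90 dB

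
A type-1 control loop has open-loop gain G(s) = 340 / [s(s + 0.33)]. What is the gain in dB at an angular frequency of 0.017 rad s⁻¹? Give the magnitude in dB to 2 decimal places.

|j0.017 + 0.33| = √(0.017² + 0.33²) = 0.3304
|j0.017| = 0.017
|G(j0.017)| = 340 / (0.3304 × 0.017) = 60526
20 log₁₀(60526) = 95.639 dB

95.64 dB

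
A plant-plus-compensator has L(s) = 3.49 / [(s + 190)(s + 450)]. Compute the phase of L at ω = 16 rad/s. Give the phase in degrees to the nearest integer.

∠(j16 + 190) = arctan(16/190) = 4.81°
∠(j16 + 450) = arctan(16/450) = 2.04°
∠L(j16) = − (4.81° + 2.04°) = -6.85°

-7°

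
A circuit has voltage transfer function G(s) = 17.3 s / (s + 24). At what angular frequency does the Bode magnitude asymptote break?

24 rad s⁻¹

The single real pole at s = −24 gives a corner at ω = 24 rad s⁻¹.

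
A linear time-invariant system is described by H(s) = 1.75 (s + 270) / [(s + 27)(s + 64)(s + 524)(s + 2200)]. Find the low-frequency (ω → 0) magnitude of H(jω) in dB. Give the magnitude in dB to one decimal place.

H(0) = 1.75 × 270 / (27 × 64 × 524 × 2200) = 2.3719e-07
20 log₁₀(2.3719e-07) = -132.50 dB

-132.5 dB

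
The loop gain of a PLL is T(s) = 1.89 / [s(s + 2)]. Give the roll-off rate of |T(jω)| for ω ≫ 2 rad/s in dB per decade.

With 0 zeros and 2 poles, the high-frequency asymptotic slope is 20 × (0 − 2) = -40 dB/decade.

-40 dB/decade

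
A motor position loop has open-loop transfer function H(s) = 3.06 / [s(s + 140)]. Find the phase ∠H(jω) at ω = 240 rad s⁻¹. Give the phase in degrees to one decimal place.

-149.7 deg

∠(j240 + 140) = arctan(240/140) = 59.74°
∠(j240) = 90.00°
∠H(j240) = − (59.74° + 90.00°) = -149.74°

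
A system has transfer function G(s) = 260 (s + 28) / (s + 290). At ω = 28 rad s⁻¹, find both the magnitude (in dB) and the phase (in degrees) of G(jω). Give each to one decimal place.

|j28 + 28| = √(28² + 28²) = 39.6
|j28 + 290| = √(28² + 290²) = 291.3
|G(j28)| = 260 × 39.6 / 291.3 = 35.337
20 log₁₀(35.337) = 30.96 dB
∠(j28 + 28) = arctan(28/28) = 45.00°
∠(j28 + 290) = arctan(28/290) = 5.51°
∠G(j28) = 45.00° − 5.51° = 39.49°

|G| = 31.0 dB, ∠G = 39.5 deg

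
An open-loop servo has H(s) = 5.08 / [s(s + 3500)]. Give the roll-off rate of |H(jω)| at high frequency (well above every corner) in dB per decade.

With 0 zeros and 2 poles, the high-frequency asymptotic slope is 20 × (0 − 2) = -40 dB/decade.

-40 dB/decade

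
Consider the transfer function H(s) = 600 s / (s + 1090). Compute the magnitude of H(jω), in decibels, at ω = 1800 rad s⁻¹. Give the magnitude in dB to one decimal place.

|j1800| = 1800
|j1800 + 1090| = √(1800² + 1090²) = 2104
|H(j1800)| = 600 × 1800 / 2104 = 513.23
20 log₁₀(513.23) = 54.21 dB

54.2 dB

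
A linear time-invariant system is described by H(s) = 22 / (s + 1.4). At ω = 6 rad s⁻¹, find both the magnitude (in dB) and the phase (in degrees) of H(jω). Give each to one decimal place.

|H| = 11.1 dB, ∠H = -76.9°

|j6 + 1.4| = √(6² + 1.4²) = 6.161
|H(j6)| = 22 / 6.161 = 3.5708
20 log₁₀(3.5708) = 11.06 dB
∠(j6 + 1.4) = arctan(6/1.4) = 76.87°
∠H(j6) = −76.87° = -76.87°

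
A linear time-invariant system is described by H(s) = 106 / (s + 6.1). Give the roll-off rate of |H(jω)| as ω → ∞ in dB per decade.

-20 dB/decade

With 0 zeros and 1 pole, the high-frequency asymptotic slope is 20 × (0 − 1) = -20 dB/decade.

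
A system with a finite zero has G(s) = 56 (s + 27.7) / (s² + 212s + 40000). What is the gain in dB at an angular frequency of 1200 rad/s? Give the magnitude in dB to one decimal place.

|j1200 + 27.7| = √(1200² + 27.7²) = 1200
|(j1200)² + 212(j1200) + 40000| = |-1.4e+06 + j2.544e+05| = 1.423e+06
|G(j1200)| = 56 × 1200 / 1.423e+06 = 0.047239
20 log₁₀(0.047239) = -26.51 dB

-26.5 dB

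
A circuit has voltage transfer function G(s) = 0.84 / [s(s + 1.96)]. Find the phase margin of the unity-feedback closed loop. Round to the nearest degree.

Gain crossover: |G(jω)| = 1 at ω ≈ 0.419 rad/sec.
∠G(j0.419) = −90° − arctan(0.419/1.96) ≈ -102.07°
PM = 180° + (-102.07°) = 77.93°

78°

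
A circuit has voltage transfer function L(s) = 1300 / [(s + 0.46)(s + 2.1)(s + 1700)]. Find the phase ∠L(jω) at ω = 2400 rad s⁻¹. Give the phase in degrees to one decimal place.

-234.6°

∠(j2400 + 0.46) = arctan(2400/0.46) = 89.99°
∠(j2400 + 2.1) = arctan(2400/2.1) = 89.95°
∠(j2400 + 1700) = arctan(2400/1700) = 54.69°
∠L(j2400) = − (89.99° + 89.95° + 54.69°) = -234.63°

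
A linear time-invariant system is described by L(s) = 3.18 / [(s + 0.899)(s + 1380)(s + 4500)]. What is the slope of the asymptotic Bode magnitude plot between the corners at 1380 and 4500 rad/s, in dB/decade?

-40 dB/decade

In this band the factors already past their corner are: pole at 0.899, pole at 1380; net slope = -40 dB/decade.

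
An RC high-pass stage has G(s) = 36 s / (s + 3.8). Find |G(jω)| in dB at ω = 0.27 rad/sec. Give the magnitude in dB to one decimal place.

8.1 dB

|j0.27| = 0.27
|j0.27 + 3.8| = √(0.27² + 3.8²) = 3.81
|G(j0.27)| = 36 × 0.27 / 3.81 = 2.5515
20 log₁₀(2.5515) = 8.14 dB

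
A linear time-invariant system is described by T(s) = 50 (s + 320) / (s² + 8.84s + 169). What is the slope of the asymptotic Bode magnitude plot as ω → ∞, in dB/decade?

-20 dB/decade

With 1 zero and 2 poles, the high-frequency asymptotic slope is 20 × (1 − 2) = -20 dB/decade.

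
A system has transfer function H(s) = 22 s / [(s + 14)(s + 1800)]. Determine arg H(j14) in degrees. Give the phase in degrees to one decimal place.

44.6°

∠(j14) = 90.00°
∠(j14 + 14) = arctan(14/14) = 45.00°
∠(j14 + 1800) = arctan(14/1800) = 0.45°
∠H(j14) = 90.00° − (45.00° + 0.45°) = 44.55°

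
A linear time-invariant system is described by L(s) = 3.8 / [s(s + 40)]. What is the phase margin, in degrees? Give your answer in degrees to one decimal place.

Gain crossover: |L(jω)| = 1 at ω ≈ 0.095 rad s⁻¹.
∠L(j0.095) = −90° − arctan(0.095/40) ≈ -90.14°
PM = 180° + (-90.14°) = 89.86°

89.9°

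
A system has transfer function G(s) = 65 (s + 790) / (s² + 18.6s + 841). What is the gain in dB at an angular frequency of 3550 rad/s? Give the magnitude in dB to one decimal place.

-34.5 dB

|j3550 + 790| = √(3550² + 790²) = 3637
|(j3550)² + 18.6(j3550) + 841| = |-1.2602e+07 + j66030| = 1.26e+07
|G(j3550)| = 65 × 3637 / 1.26e+07 = 0.018759
20 log₁₀(0.018759) = -34.54 dB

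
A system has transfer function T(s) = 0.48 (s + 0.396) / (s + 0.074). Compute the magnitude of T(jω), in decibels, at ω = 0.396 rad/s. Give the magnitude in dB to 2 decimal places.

-3.51 dB

|j0.396 + 0.396| = √(0.396² + 0.396²) = 0.56
|j0.396 + 0.074| = √(0.396² + 0.074²) = 0.4029
|T(j0.396)| = 0.48 × 0.56 / 0.4029 = 0.66727
20 log₁₀(0.66727) = -3.514 dB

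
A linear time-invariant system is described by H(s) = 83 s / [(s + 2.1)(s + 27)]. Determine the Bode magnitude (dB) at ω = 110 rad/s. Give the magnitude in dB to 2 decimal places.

-2.70 dB

|j110| = 110
|j110 + 2.1| = √(110² + 2.1²) = 110
|j110 + 27| = √(110² + 27²) = 113.3
|H(j110)| = 83 × 110 / (110 × 113.3) = 0.73266
20 log₁₀(0.73266) = -2.702 dB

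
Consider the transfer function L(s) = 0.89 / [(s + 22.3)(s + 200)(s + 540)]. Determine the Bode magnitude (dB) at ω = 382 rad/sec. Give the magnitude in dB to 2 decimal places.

-161.77 dB

|j382 + 22.3| = √(382² + 22.3²) = 382.7
|j382 + 200| = √(382² + 200²) = 431.2
|j382 + 540| = √(382² + 540²) = 661.5
|L(j382)| = 0.89 / (382.7 × 431.2 × 661.5) = 8.1549e-09
20 log₁₀(8.1549e-09) = -161.772 dB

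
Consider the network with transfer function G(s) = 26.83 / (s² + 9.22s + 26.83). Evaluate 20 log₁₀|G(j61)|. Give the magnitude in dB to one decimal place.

-42.9 dB

|(j61)² + 9.22(j61) + 26.83| = |-3694.2 + j562.42| = 3737
|G(j61)| = 26.83 / 3737 = 0.0071801
20 log₁₀(0.0071801) = -42.88 dB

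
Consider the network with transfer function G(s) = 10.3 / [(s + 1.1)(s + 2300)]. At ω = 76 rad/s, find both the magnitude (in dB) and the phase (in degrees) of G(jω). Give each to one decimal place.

|G| = -84.6 dB, ∠G = -91.1°

|j76 + 1.1| = √(76² + 1.1²) = 76.01
|j76 + 2300| = √(76² + 2300²) = 2301
|G(j76)| = 10.3 / (76.01 × 2301) = 5.8886e-05
20 log₁₀(5.8886e-05) = -84.60 dB
∠(j76 + 1.1) = arctan(76/1.1) = 89.17°
∠(j76 + 2300) = arctan(76/2300) = 1.89°
∠G(j76) = − (89.17° + 1.89°) = -91.06°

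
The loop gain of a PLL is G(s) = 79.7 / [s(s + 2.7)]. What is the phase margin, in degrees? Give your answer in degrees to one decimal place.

17.2°

Gain crossover: |G(jω)| = 1 at ω ≈ 8.73 rad/s.
∠G(j8.73) = −90° − arctan(8.73/2.7) ≈ -162.81°
PM = 180° + (-162.81°) = 17.19°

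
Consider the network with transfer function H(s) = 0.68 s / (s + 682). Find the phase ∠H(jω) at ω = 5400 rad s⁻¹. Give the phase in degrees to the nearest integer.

7°

∠(j5400) = 90.00°
∠(j5400 + 682) = arctan(5400/682) = 82.80°
∠H(j5400) = 90.00° − 82.80° = 7.20°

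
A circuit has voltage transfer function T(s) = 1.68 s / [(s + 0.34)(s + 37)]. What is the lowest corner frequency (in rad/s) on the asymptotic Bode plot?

0.34 rad/s

Break frequencies occur at each pole and zero magnitude: 0.34 rad/s, 37 rad/s.
The lowest is 0.34 rad/s.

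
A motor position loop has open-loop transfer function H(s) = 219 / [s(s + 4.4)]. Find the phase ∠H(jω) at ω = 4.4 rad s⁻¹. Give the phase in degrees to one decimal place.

∠(j4.4 + 4.4) = arctan(4.4/4.4) = 45.00°
∠(j4.4) = 90.00°
∠H(j4.4) = − (45.00° + 90.00°) = -135.00°

-135.0°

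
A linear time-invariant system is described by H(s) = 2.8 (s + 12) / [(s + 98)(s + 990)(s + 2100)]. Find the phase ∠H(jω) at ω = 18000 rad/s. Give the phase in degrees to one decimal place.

-169.9°

∠(j18000 + 12) = arctan(18000/12) = 89.96°
∠(j18000 + 98) = arctan(18000/98) = 89.69°
∠(j18000 + 990) = arctan(18000/990) = 86.85°
∠(j18000 + 2100) = arctan(18000/2100) = 83.35°
∠H(j18000) = 89.96° − (89.69° + 86.85° + 83.35°) = -169.92°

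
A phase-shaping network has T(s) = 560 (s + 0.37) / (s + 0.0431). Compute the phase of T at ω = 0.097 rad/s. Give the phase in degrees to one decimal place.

-51.4°

∠(j0.097 + 0.37) = arctan(0.097/0.37) = 14.69°
∠(j0.097 + 0.0431) = arctan(0.097/0.0431) = 66.04°
∠T(j0.097) = 14.69° − 66.04° = -51.35°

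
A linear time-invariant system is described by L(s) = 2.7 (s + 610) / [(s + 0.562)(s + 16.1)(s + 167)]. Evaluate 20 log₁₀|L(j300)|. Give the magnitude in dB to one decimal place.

-84.5 dB

|j300 + 610| = √(300² + 610²) = 679.8
|j300 + 0.562| = √(300² + 0.562²) = 300
|j300 + 16.1| = √(300² + 16.1²) = 300.4
|j300 + 167| = √(300² + 167²) = 343.3
|L(j300)| = 2.7 × 679.8 / (300 × 300.4 × 343.3) = 5.931e-05
20 log₁₀(5.931e-05) = -84.54 dB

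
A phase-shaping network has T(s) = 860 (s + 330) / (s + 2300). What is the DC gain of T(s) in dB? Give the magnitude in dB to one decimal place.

41.8 dB

T(0) = 860 × 330 / 2300 = 123.39
20 log₁₀(123.39) = 41.83 dB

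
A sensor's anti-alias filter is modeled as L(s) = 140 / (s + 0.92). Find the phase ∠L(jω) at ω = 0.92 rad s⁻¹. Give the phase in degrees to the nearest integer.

-45 deg

∠(j0.92 + 0.92) = arctan(0.92/0.92) = 45.00°
∠L(j0.92) = −45.00° = -45.00°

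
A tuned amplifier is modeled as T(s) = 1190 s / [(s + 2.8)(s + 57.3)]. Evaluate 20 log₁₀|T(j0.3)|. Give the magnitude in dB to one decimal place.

|j0.3| = 0.3
|j0.3 + 2.8| = √(0.3² + 2.8²) = 2.816
|j0.3 + 57.3| = √(0.3² + 57.3²) = 57.3
|T(j0.3)| = 1190 × 0.3 / (2.816 × 57.3) = 2.2124
20 log₁₀(2.2124) = 6.90 dB

6.9 dB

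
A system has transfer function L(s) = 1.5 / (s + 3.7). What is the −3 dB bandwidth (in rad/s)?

3.7 rad/s

For a single-pole low-pass, the −3 dB point is at the pole: ω = 3.7 rad/s.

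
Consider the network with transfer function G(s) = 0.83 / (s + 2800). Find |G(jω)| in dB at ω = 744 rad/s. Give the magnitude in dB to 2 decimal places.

|j744 + 2800| = √(744² + 2800²) = 2897
|G(j744)| = 0.83 / 2897 = 0.00028649
20 log₁₀(0.00028649) = -70.858 dB

-70.86 dB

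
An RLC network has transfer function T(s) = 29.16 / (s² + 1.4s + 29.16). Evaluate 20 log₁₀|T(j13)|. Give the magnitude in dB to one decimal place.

-13.7 dB

|(j13)² + 1.4(j13) + 29.16| = |-139.84 + j18.2| = 141
|T(j13)| = 29.16 / 141 = 0.20678
20 log₁₀(0.20678) = -13.69 dB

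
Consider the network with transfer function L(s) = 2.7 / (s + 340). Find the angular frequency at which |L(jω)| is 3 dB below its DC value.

340 rad/s

For a single-pole low-pass, the −3 dB point is at the pole: ω = 340 rad/s.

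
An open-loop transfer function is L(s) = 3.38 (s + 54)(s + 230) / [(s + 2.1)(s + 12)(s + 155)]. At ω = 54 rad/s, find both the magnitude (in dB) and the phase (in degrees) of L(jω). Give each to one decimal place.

|j54 + 54| = √(54² + 54²) = 76.37
|j54 + 230| = √(54² + 230²) = 236.3
|j54 + 2.1| = √(54² + 2.1²) = 54.04
|j54 + 12| = √(54² + 12²) = 55.32
|j54 + 155| = √(54² + 155²) = 164.1
|L(j54)| = 3.38 × 76.37 × 236.3 / (54.04 × 55.32 × 164.1) = 0.12428
20 log₁₀(0.12428) = -18.11 dB
∠(j54 + 54) = arctan(54/54) = 45.00°
∠(j54 + 230) = arctan(54/230) = 13.21°
∠(j54 + 2.1) = arctan(54/2.1) = 87.77°
∠(j54 + 12) = arctan(54/12) = 77.47°
∠(j54 + 155) = arctan(54/155) = 19.21°
∠L(j54) = 45.00° + 13.21° − (87.77° + 77.47° + 19.21°) = -126.24°

|L| = -18.1 dB, ∠L = -126.2°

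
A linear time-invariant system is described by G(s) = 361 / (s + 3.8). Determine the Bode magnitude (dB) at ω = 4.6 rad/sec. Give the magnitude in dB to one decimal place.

35.6 dB

|j4.6 + 3.8| = √(4.6² + 3.8²) = 5.967
|G(j4.6)| = 361 / 5.967 = 60.504
20 log₁₀(60.504) = 35.64 dB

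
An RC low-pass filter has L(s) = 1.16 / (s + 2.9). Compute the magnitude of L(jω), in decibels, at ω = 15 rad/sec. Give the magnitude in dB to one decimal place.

-22.4 dB

|j15 + 2.9| = √(15² + 2.9²) = 15.28
|L(j15)| = 1.16 / 15.28 = 0.075927
20 log₁₀(0.075927) = -22.39 dB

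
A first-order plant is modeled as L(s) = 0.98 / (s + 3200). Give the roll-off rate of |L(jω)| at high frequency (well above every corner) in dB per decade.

-20 dB/decade

With 0 zeros and 1 pole, the high-frequency asymptotic slope is 20 × (0 − 1) = -20 dB/decade.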